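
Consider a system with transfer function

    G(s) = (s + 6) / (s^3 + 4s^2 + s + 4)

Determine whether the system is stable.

The denominator s^3 + 4s^2 + s + 4 factors as (s^2 + 1)(s + 4), giving poles at s = ±j, -4.
Since the simple pole(s) at s = ±j lie on the jω-axis with none in the right half-plane, the system is marginally stable.

marginally stable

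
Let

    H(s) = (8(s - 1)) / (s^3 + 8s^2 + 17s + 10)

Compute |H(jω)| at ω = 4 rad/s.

Substitute s = j4: numerator = -8 + j32, denominator = -118 + j4.
|H(j4)| = |-8 + j32| / |-118 + j4| = 32.985 / 118.07 ≈ 0.2794.

|H(j4)| ≈ 0.2794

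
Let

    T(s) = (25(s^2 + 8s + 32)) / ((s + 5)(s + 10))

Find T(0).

At s = 0 each factor (s + a) contributes a and each (s^2 + bs + c) contributes c.
T(0) = 25·(32) / ((5) · (10)) = 800/50 = 16.

T(0) = 16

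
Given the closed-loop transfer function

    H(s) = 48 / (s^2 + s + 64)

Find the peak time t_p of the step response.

t_p ≈ 0.3935 s

Comparing s^2 + s + 64 to s^2 + 2ζωₙs + ωₙ²: ωₙ = 8 rad/s and ζ = 1/(2·8) = 0.0625.
ζωₙ = 1/2 = 0.5, so ω_d = ωₙ√(1−ζ²) = √(ωₙ² − (ζωₙ)²) = √(64 − 0.5²) = √63.75 ≈ 7.984 rad/s.
t_p = π/ω_d = π/7.984 ≈ 0.3935 s.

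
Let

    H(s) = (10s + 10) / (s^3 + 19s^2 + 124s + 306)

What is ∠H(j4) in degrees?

∠H(j4) ≈ -13.77°

At s = j4: numerator = 10 + j40, denominator = 2 + j432.
∠H = ∠num − ∠den = 75.964° − (89.735°) = -13.77°.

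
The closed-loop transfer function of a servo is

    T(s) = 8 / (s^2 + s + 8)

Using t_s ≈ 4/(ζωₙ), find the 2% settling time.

t_s ≈ 8 s

Comparing s^2 + s + 8 to s^2 + 2ζωₙs + ωₙ²: ωₙ = √8 ≈ 2.828 rad/s and ζ = 1/(2·√8) ≈ 0.1768.
ζωₙ = 1/2 = 0.5, so t_s ≈ 4/(ζωₙ) = 4/0.5 = 8 s.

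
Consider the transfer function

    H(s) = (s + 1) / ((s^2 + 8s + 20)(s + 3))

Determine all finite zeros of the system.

Set the numerator to zero: s + 1 = 0.
So s = -1.

s = -1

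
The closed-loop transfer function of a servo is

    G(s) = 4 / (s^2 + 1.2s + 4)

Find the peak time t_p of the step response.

t_p ≈ 1.647 s

Comparing s^2 + 1.2s + 4 to s^2 + 2ζωₙs + ωₙ²: ωₙ = 2 rad/s and ζ = 1.2/(2·2) = 0.3.
ζωₙ = 1.2/2 = 0.6, so ω_d = ωₙ√(1−ζ²) = √(ωₙ² − (ζωₙ)²) = √(4 − 0.6²) = √3.64 ≈ 1.908 rad/s.
t_p = π/ω_d = π/1.908 ≈ 1.647 s.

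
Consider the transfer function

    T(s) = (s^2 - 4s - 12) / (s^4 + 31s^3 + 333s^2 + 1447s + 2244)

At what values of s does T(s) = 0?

s = -2, 6

Set the numerator to zero: s^2 - 4s - 12 = 0.
Factoring: (s + 2)(s - 6) = 0.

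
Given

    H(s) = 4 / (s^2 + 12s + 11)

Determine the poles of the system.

s = -1, -11

The poles are the roots of the denominator s^2 + 12s + 11 = 0.
Factoring: (s + 1)(s + 11) = 0, so s = -1 and s = -11.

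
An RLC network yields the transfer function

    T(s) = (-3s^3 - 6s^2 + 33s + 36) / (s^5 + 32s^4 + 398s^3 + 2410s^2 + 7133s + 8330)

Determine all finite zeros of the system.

s = -4, -1, 3

Set the numerator to zero: -3s^3 - 6s^2 + 33s + 36 = 0, i.e. -3·(s^3 + 2s^2 - 11s - 12) = 0.
Factoring: (s + 4)(s + 1)(s - 3) = 0.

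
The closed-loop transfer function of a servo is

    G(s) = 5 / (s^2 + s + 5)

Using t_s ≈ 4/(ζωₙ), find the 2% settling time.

Comparing s^2 + s + 5 to s^2 + 2ζωₙs + ωₙ²: ωₙ = √5 ≈ 2.236 rad/s and ζ = 1/(2·√5) ≈ 0.2236.
ζωₙ = 1/2 = 0.5, so t_s ≈ 4/(ζωₙ) = 4/0.5 = 8 s.

t_s ≈ 8 s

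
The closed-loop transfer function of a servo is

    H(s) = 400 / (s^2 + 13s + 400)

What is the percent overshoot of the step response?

%OS ≈ 34.0%

Comparing s^2 + 13s + 400 to s^2 + 2ζωₙs + ωₙ²: ωₙ = 20 rad/s and ζ = 13/(2·20) = 0.325.
%OS = 100·exp(−πζ/√(1−ζ²)) = 100·exp(−π·0.325/√(1−0.325²)) ≈ 34.0%.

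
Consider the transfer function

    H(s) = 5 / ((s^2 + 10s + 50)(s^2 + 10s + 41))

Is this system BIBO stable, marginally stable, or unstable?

The poles can be read from the denominator factors: s = -5 + 5j, -5 - 5j, -5 + 4j, -5 - 4j.
Since all poles lie strictly in the left half-plane, the system is stable.

stable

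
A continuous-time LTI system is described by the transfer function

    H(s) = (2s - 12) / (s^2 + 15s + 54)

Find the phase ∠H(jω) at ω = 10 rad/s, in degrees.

∠H(j10) ≈ 13.91°

At s = j10: numerator = -12 + j20, denominator = -46 + j150.
∠H = ∠num − ∠den = 120.96° − (107.05°) = 13.91°.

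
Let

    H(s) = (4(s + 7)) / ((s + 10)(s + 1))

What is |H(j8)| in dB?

|H(j8)|_dB ≈ -7.71 dB

Substitute s = j8: numerator = 28 + j32, denominator = -54 + j88.
|H(j8)| = |28 + j32| / |-54 + j88| = 42.521 / 103.25 ≈ 0.4118.
In decibels: 20·log₁₀(0.4118) ≈ -7.71 dB.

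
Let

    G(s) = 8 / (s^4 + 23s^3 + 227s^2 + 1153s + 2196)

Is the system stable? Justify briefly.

The denominator s^4 + 23s^3 + 227s^2 + 1153s + 2196 factors as (s^2 + 10s + 61)(s + 9)(s + 4), giving poles at s = -5 ± 6j, -9, -4.
Since all poles lie strictly in the left half-plane, the system is stable.

stable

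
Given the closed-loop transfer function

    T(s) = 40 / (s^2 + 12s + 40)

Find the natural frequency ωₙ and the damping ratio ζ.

ωₙ ≈ 6.325 rad/s, ζ ≈ 0.9487

Compare the denominator to the standard form s^2 + 2ζωₙs + ωₙ².
ωₙ² = 40, so ωₙ = √40 ≈ 6.325 rad/s.
2ζωₙ = 12, so ζ = 12/(2·√40) ≈ 0.9487.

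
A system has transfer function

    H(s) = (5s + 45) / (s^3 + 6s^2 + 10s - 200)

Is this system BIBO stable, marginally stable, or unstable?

The denominator s^3 + 6s^2 + 10s - 200 factors as (s^2 + 10s + 50)(s - 4), giving poles at s = -5 + 5j, -5 - 5j, 4.
Since the pole(s) at s = 4 lie in the right half-plane, the system is unstable.

unstable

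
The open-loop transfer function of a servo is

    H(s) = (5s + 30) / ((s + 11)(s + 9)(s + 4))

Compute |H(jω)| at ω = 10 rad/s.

|H(j10)| ≈ 0.02707

Substitute s = j10: numerator = 30 + j50, denominator = -2004 + j790.
|H(j10)| = |30 + j50| / |-2004 + j790| = 58.310 / 2154.1 ≈ 0.02707.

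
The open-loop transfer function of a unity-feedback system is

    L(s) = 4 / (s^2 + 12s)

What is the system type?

Factor s from the denominator: s^2 + 12s = s·(s + 12).
There is 1 pole at the origin, so the system is Type 1.

Type 1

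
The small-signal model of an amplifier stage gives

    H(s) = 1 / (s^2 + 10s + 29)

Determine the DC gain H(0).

At s = 0 each factor (s + a) contributes a and each (s^2 + bs + c) contributes c.
H(0) = 1·1 / ((29)) = 1/29 = 1/29.

H(0) = 1/29 ≈ 0.03448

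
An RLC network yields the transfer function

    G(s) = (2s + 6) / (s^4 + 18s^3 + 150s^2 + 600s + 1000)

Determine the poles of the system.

s = -5 + 5j, -5 - 5j, -4 + 2j, -4 - 2j

The poles are the roots of the denominator s^4 + 18s^3 + 150s^2 + 600s + 1000 = 0.
No real roots exist; factor into two real quadratics: (s^2 + 10s + 50)(s^2 + 8s + 20) = 0.
Each quadratic gives a conjugate pair via the quadratic formula.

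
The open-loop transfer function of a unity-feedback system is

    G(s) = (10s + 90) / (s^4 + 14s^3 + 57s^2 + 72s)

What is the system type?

Type 1

Factor s from the denominator: s^4 + 14s^3 + 57s^2 + 72s = s·(s^3 + 14s^2 + 57s + 72).
There is 1 pole at the origin, so the system is Type 1.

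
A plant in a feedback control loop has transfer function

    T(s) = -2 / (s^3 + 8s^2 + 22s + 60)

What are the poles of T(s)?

The poles are the roots of the denominator s^3 + 8s^2 + 22s + 60 = 0.
Trying s = -6: the polynomial evaluates to 0, so (s + 6) is a factor.
Dividing out leaves s^2 + 2s + 10 = 0.
The quadratic formula then gives s = -1 ± 3j.

s = -1 + 3j, -1 - 3j, -6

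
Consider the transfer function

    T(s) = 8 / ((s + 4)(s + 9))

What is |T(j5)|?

Substitute s = j5: numerator = 8, denominator = 11 + j65.
|T(j5)| = |8| / |11 + j65| = 8 / 65.924 ≈ 0.1214.

|T(j5)| ≈ 0.1214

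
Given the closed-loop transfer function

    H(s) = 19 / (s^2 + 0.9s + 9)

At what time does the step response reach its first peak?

Comparing s^2 + 0.9s + 9 to s^2 + 2ζωₙs + ωₙ²: ωₙ = 3 rad/s and ζ = 0.9/(2·3) = 0.15.
ζωₙ = 0.9/2 = 0.45, so ω_d = ωₙ√(1−ζ²) = √(ωₙ² − (ζωₙ)²) = √(9 − 0.45²) = √8.7975 ≈ 2.966 rad/s.
t_p = π/ω_d = π/2.966 ≈ 1.059 s.

t_p ≈ 1.059 s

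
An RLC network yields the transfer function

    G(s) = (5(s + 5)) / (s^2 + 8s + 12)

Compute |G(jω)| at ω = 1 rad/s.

|G(j1)| ≈ 1.874

Substitute s = j1: numerator = 25 + j5, denominator = 11 + j8.
|G(j1)| = |25 + j5| / |11 + j8| = 25.495 / 13.601 ≈ 1.874.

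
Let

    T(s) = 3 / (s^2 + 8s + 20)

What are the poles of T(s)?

The poles are the roots of the denominator s^2 + 8s + 20 = 0.
Using the quadratic formula: s = (-8 ± √(-16))/2 = -4 ± 2j.

s = -4 + 2j, -4 - 2j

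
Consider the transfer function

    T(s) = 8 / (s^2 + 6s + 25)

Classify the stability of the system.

stable

The poles can be read from the denominator factors: s = -3 ± 4j.
Since all poles lie strictly in the left half-plane, the system is stable.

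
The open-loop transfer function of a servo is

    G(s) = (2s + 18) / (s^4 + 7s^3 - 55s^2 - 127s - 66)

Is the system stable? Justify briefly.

The denominator s^4 + 7s^3 - 55s^2 - 127s - 66 factors as (s + 1)^2(s + 11)(s - 6), giving poles at s = -1, -11, -1, 6.
Since the pole(s) at s = 6 lie in the right half-plane, the system is unstable.

unstable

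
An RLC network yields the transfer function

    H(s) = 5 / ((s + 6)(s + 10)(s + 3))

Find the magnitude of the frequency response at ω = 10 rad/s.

|H(j10)| ≈ 0.002904

Substitute s = j10: numerator = 5, denominator = -1720 + j80.
|H(j10)| = |5| / |-1720 + j80| = 5 / 1721.9 ≈ 0.002904.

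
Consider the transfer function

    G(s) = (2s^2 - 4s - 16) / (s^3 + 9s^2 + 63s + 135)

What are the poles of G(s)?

s = -3 + 6j, -3 - 6j, -3

The poles are the roots of the denominator s^3 + 9s^2 + 63s + 135 = 0.
Trying s = -3: the polynomial evaluates to 0, so (s + 3) is a factor.
Dividing out leaves s^2 + 6s + 45 = 0.
The quadratic formula then gives s = -3 ± 6j.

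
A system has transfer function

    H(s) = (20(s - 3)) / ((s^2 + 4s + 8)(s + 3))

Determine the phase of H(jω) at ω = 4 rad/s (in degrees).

∠H(j4) ≈ -42.83°

At s = j4: numerator = -60 + j80, denominator = -88 + j16.
∠H = ∠num − ∠den = 126.87° − (169.70°) = -42.83°.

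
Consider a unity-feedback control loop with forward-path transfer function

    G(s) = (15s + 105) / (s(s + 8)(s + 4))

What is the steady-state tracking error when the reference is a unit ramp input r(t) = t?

e_ss = 0.3048

G(s) has one pole at the origin.
This is a Type 1 system. Kv = lim_{s→0} s·G(s) = 105/32.
e_ss = 1/Kv = 1/(105/32) = 32/105 ≈ 0.3048.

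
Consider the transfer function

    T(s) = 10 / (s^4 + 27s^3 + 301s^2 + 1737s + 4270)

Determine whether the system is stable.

The denominator s^4 + 27s^3 + 301s^2 + 1737s + 4270 factors as (s + 7)(s^2 + 10s + 61)(s + 10), giving poles at s = -7, -5 + 6j, -5 - 6j, -10.
Since all poles lie strictly in the left half-plane, the system is stable.

stable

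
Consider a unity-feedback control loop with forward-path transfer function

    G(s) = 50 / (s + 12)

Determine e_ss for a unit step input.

G(s) has no poles at the origin.
This is a Type 0 system. Kp = lim_{s→0} G(s) = 50/12 = 25/6.
e_ss = 1/(1 + Kp) = 1/(1 + 25/6) = 6/31 ≈ 0.1935.

e_ss = 0.1935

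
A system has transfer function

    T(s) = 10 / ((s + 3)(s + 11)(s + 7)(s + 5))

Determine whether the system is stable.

stable

The poles can be read from the denominator factors: s = -3, -11, -7, -5.
Since all poles lie strictly in the left half-plane, the system is stable.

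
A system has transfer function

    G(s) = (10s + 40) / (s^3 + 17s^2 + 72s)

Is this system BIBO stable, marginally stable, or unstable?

The denominator s^3 + 17s^2 + 72s factors as s(s + 9)(s + 8), giving poles at s = 0, -9, -8.
Since the simple pole(s) at s = 0 lie on the jω-axis with none in the right half-plane, the system is marginally stable.

marginally stable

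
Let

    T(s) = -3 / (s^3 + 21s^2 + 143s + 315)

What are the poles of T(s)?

s = -9, -5, -7

The poles are the roots of the denominator s^3 + 21s^2 + 143s + 315 = 0.
Trying s = -9: the polynomial evaluates to 0, so (s + 9) is a factor.
Dividing out leaves s^2 + 12s + 35 = 0.
Factoring the quadratic: (s + 5)(s + 7) = 0.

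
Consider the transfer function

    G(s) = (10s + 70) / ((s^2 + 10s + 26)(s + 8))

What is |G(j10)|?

Substitute s = j10: numerator = 70 + j100, denominator = -1592 + j60.
|G(j10)| = |70 + j100| / |-1592 + j60| = 122.07 / 1593.1 ≈ 0.07662.

|G(j10)| ≈ 0.07662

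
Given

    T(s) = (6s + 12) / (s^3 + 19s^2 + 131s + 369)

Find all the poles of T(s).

s = -5 ± 4j, -9

The poles are the roots of the denominator s^3 + 19s^2 + 131s + 369 = 0.
Trying s = -9: the polynomial evaluates to 0, so (s + 9) is a factor.
Dividing out leaves s^2 + 10s + 41 = 0.
The quadratic formula then gives s = -5 ± 4j.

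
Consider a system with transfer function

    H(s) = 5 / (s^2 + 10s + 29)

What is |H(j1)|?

Substitute s = j1: numerator = 5, denominator = 28 + j10.
|H(j1)| = |5| / |28 + j10| = 5 / 29.732 ≈ 0.1682.

|H(j1)| ≈ 0.1682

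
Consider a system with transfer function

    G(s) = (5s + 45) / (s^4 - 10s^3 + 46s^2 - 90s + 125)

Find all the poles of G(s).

The poles are the roots of the denominator s^4 - 10s^3 + 46s^2 - 90s + 125 = 0.
No real roots exist; factor into two real quadratics: (s^2 - 8s + 25)(s^2 - 2s + 5) = 0.
Each quadratic gives a conjugate pair via the quadratic formula.

s = 4 ± 3j, 1 ± 2j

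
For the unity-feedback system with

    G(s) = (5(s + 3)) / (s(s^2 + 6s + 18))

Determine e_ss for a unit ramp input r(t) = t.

e_ss = 1.200

G(s) has one pole at the origin.
This is a Type 1 system. Kv = lim_{s→0} s·G(s) = 15/18 = 5/6.
e_ss = 1/Kv = 1/(5/6) = 6/5 ≈ 1.200.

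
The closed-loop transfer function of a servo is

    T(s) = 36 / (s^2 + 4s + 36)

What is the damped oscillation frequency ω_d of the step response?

ω_d ≈ 5.657 rad/s

Comparing s^2 + 4s + 36 to s^2 + 2ζωₙs + ωₙ²: ωₙ = 6 rad/s and ζ = 4/(2·6) ≈ 0.3333.
ζωₙ = 4/2 = 2, so ω_d = ωₙ√(1−ζ²) = √(ωₙ² − (ζωₙ)²) = √(36 − 2²) = √32 ≈ 5.657 rad/s.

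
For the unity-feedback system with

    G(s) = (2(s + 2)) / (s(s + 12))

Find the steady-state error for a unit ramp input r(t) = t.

e_ss = 3

G(s) has one pole at the origin.
This is a Type 1 system. Kv = lim_{s→0} s·G(s) = 4/12 = 1/3.
e_ss = 1/Kv = 1/(1/3) = 3.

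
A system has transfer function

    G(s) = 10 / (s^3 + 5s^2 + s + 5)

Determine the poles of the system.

s = ±j, -5

The poles are the roots of the denominator s^3 + 5s^2 + s + 5 = 0.
Trying s = -5: the polynomial evaluates to 0, so (s + 5) is a factor.
Dividing out leaves s^2 + 1 = 0.
The quadratic formula then gives s = 0 ± 1j.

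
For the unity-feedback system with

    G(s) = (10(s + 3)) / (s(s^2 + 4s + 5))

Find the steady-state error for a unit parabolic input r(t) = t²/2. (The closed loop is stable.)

e_ss = ∞

G(s) has one pole at the origin.
This is a Type 1 system; Ka = lim_{s→0} s^2·G(s) = 0, so the steady-state error for a parabola input is infinite.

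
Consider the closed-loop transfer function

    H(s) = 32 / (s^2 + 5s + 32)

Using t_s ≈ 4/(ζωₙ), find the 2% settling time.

t_s ≈ 1.600 s

Comparing s^2 + 5s + 32 to s^2 + 2ζωₙs + ωₙ²: ωₙ = √32 ≈ 5.657 rad/s and ζ = 5/(2·√32) ≈ 0.4419.
ζωₙ = 5/2 = 2.5, so t_s ≈ 4/(ζωₙ) = 4/2.5 = 1.600 s.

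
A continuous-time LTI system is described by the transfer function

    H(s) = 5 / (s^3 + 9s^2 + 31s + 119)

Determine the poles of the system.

The poles are the roots of the denominator s^3 + 9s^2 + 31s + 119 = 0.
Trying s = -7: the polynomial evaluates to 0, so (s + 7) is a factor.
Dividing out leaves s^2 + 2s + 17 = 0.
The quadratic formula then gives s = -1 ± 4j.

s = -1 ± 4j, -7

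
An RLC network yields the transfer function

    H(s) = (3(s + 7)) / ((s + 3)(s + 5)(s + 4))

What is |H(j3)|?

|H(j3)| ≈ 0.1847

Substitute s = j3: numerator = 21 + j9, denominator = -48 + j114.
|H(j3)| = |21 + j9| / |-48 + j114| = 22.847 / 123.69 ≈ 0.1847.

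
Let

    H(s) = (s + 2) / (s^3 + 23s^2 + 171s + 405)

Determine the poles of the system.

The poles are the roots of the denominator s^3 + 23s^2 + 171s + 405 = 0.
Trying s = -9: the polynomial evaluates to 0, so (s + 9) is a factor.
Dividing out leaves s^2 + 14s + 45 = 0.
Factoring the quadratic: (s + 5)(s + 9) = 0.

s = -9, -5, -9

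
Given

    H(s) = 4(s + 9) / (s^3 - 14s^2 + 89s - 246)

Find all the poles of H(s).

s = 4 + 5j, 4 - 5j, 6

The poles are the roots of the denominator s^3 - 14s^2 + 89s - 246 = 0.
Trying s = 6: the polynomial evaluates to 0, so (s - 6) is a factor.
Dividing out leaves s^2 - 8s + 41 = 0.
The quadratic formula then gives s = 4 ± 5j.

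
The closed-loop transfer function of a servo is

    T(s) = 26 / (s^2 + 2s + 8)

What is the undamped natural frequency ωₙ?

ωₙ ≈ 2.828 rad/s

Compare the denominator to the standard form s^2 + 2ζωₙs + ωₙ².
ωₙ² = 8, so ωₙ = √8 ≈ 2.828 rad/s.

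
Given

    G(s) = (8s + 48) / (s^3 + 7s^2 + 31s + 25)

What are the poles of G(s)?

s = -3 ± 4j, -1

The poles are the roots of the denominator s^3 + 7s^2 + 31s + 25 = 0.
Trying s = -1: the polynomial evaluates to 0, so (s + 1) is a factor.
Dividing out leaves s^2 + 6s + 25 = 0.
The quadratic formula then gives s = -3 ± 4j.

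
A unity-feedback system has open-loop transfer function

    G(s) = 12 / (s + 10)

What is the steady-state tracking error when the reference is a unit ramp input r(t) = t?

G(s) has no poles at the origin.
This is a Type 0 system; Kv = lim_{s→0} s·G(s) = 0, so the steady-state error for a ramp input is infinite.

e_ss = ∞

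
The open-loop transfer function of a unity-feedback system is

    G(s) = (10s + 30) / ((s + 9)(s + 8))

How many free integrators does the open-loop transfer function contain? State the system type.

The denominator has no factor of s at the origin — no free integrator — so this is a Type 0 system.

Type 0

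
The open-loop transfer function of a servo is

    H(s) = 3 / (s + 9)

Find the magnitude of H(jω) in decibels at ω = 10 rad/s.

Substitute s = j10: numerator = 3, denominator = 9 + j10.
|H(j10)| = |3| / |9 + j10| = 3 / 13.454 ≈ 0.2230.
In decibels: 20·log₁₀(0.2230) ≈ -13.0 dB.

|H(j10)|_dB ≈ -13.0 dB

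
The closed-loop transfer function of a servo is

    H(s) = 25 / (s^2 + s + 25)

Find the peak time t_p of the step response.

t_p ≈ 0.6315 s

Comparing s^2 + s + 25 to s^2 + 2ζωₙs + ωₙ²: ωₙ = 5 rad/s and ζ = 1/(2·5) = 0.1.
ζωₙ = 1/2 = 0.5, so ω_d = ωₙ√(1−ζ²) = √(ωₙ² − (ζωₙ)²) = √(25 − 0.5²) = √24.75 ≈ 4.975 rad/s.
t_p = π/ω_d = π/4.975 ≈ 0.6315 s.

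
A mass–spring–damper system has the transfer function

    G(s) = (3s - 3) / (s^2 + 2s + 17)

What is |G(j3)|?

|G(j3)| ≈ 0.9487

Substitute s = j3: numerator = -3 + j9, denominator = 8 + j6.
|G(j3)| = |-3 + j9| / |8 + j6| = 9.4868 / 10 ≈ 0.9487.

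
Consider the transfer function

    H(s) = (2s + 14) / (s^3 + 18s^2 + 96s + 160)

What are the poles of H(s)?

The poles are the roots of the denominator s^3 + 18s^2 + 96s + 160 = 0.
Trying s = -4: the polynomial evaluates to 0, so (s + 4) is a factor.
Dividing out leaves s^2 + 14s + 40 = 0.
Factoring the quadratic: (s + 4)(s + 10) = 0.

s = -4, -4, -10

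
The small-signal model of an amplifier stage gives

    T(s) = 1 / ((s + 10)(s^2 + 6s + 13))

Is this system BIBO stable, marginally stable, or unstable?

stable

The poles can be read from the denominator factors: s = -10, -3 + 2j, -3 - 2j.
Since all poles lie strictly in the left half-plane, the system is stable.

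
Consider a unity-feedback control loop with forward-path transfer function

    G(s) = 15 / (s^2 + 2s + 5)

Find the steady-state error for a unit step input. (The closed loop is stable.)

e_ss = 0.2500

G(s) has no poles at the origin.
This is a Type 0 system. Kp = lim_{s→0} G(s) = 15/5 = 3.
e_ss = 1/(1 + Kp) = 1/(1 + 3) = 1/4 ≈ 0.2500.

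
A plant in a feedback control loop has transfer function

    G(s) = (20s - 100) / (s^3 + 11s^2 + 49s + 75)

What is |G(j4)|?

|G(j4)| ≈ 0.7705

Substitute s = j4: numerator = -100 + j80, denominator = -101 + j132.
|G(j4)| = |-100 + j80| / |-101 + j132| = 128.06 / 166.21 ≈ 0.7705.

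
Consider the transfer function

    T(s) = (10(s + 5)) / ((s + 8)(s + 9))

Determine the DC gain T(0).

T(0) = 25/36 ≈ 0.6944

At s = 0 each factor (s + a) contributes a and each (s^2 + bs + c) contributes c.
T(0) = 10·(5) / ((8) · (9)) = 50/72 = 25/36.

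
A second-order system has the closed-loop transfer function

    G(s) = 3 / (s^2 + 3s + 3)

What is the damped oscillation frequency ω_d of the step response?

ω_d ≈ 0.8660 rad/s

Comparing s^2 + 3s + 3 to s^2 + 2ζωₙs + ωₙ²: ωₙ = √3 ≈ 1.732 rad/s and ζ = 3/(2·√3) ≈ 0.8660.
ζωₙ = 3/2 = 1.5, so ω_d = ωₙ√(1−ζ²) = √(ωₙ² − (ζωₙ)²) = √(3 − 1.5²) = √0.75 ≈ 0.8660 rad/s.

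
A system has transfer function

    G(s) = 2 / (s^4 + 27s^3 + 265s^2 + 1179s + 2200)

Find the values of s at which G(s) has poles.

The poles are the roots of the denominator s^4 + 27s^3 + 265s^2 + 1179s + 2200 = 0.
Trying s = -8: the polynomial evaluates to 0, so (s + 8) is a factor.
Dividing out leaves s^3 + 19s^2 + 113s + 275 = 0.
This factors further as (s^2 + 8s + 25)(s + 11) = 0.

s = -8, -4 ± 3j, -11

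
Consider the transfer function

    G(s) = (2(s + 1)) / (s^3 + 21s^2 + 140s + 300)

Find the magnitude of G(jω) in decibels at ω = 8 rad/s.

Substitute s = j8: numerator = 2 + j16, denominator = -1044 + j608.
|G(j8)| = |2 + j16| / |-1044 + j608| = 16.125 / 1208.1 ≈ 0.01335.
In decibels: 20·log₁₀(0.01335) ≈ -37.5 dB.

|G(j8)|_dB ≈ -37.5 dB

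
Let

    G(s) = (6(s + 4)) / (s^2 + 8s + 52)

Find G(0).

At s = 0 each factor (s + a) contributes a and each (s^2 + bs + c) contributes c.
G(0) = 6·(4) / ((52)) = 24/52 = 6/13.

G(0) = 6/13 ≈ 0.4615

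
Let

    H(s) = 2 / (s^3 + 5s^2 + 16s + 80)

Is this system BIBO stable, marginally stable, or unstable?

The denominator s^3 + 5s^2 + 16s + 80 factors as (s^2 + 16)(s + 5), giving poles at s = 4j, -4j, -5.
Since the simple pole(s) at s = 4j, -4j lie on the jω-axis with none in the right half-plane, the system is marginally stable.

marginally stable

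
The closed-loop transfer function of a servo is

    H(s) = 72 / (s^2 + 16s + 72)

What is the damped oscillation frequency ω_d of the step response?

ω_d ≈ 2.828 rad/s

Comparing s^2 + 16s + 72 to s^2 + 2ζωₙs + ωₙ²: ωₙ = √72 ≈ 8.485 rad/s and ζ = 16/(2·√72) ≈ 0.9428.
ζωₙ = 16/2 = 8, so ω_d = ωₙ√(1−ζ²) = √(ωₙ² − (ζωₙ)²) = √(72 − 8²) = √8 ≈ 2.828 rad/s.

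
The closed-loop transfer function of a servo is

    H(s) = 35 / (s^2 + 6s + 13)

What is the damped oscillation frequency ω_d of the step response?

ω_d = 2 rad/s

Comparing s^2 + 6s + 13 to s^2 + 2ζωₙs + ωₙ²: ωₙ = √13 ≈ 3.606 rad/s and ζ = 6/(2·√13) ≈ 0.8321.
ζωₙ = 6/2 = 3, so ω_d = ωₙ√(1−ζ²) = √(ωₙ² − (ζωₙ)²) = √(13 − 3²) = √4 = 2 rad/s.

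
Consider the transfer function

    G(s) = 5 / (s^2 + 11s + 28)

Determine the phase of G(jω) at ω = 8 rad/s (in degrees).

∠G(j8) ≈ -112.2°

At s = j8: numerator = 5, denominator = -36 + j88.
∠G = ∠num − ∠den = 0° − (112.25°) = -112.2°.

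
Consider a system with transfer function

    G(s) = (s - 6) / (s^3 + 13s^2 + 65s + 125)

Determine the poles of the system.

The poles are the roots of the denominator s^3 + 13s^2 + 65s + 125 = 0.
Trying s = -5: the polynomial evaluates to 0, so (s + 5) is a factor.
Dividing out leaves s^2 + 8s + 25 = 0.
The quadratic formula then gives s = -4 ± 3j.

s = -4 ± 3j, -5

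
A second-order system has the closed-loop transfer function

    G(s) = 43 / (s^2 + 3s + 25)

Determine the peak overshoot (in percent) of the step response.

%OS ≈ 37.2%

Comparing s^2 + 3s + 25 to s^2 + 2ζωₙs + ωₙ²: ωₙ = 5 rad/s and ζ = 3/(2·5) = 0.3.
%OS = 100·exp(−πζ/√(1−ζ²)) = 100·exp(−π·0.3/√(1−0.3²)) ≈ 37.2%.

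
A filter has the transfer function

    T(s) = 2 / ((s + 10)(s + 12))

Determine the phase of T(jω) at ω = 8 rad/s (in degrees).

∠T(j8) ≈ -72.35°

At s = j8: numerator = 2, denominator = 56 + j176.
∠T = ∠num − ∠den = 0° − (72.350°) = -72.35°.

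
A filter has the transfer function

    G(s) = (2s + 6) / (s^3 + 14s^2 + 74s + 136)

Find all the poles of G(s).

The poles are the roots of the denominator s^3 + 14s^2 + 74s + 136 = 0.
Trying s = -4: the polynomial evaluates to 0, so (s + 4) is a factor.
Dividing out leaves s^2 + 10s + 34 = 0.
The quadratic formula then gives s = -5 ± 3j.

s = -5 + 3j, -5 - 3j, -4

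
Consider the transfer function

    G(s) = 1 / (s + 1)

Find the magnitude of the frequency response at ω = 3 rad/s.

|G(j3)| ≈ 0.3162

Substitute s = j3: numerator = 1, denominator = 1 + j3.
|G(j3)| = |1| / |1 + j3| = 1 / 3.1623 ≈ 0.3162.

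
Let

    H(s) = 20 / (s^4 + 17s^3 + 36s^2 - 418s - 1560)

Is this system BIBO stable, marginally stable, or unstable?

The denominator s^4 + 17s^3 + 36s^2 - 418s - 1560 factors as (s + 12)(s^2 + 10s + 26)(s - 5), giving poles at s = -12, -5 + j, -5 - j, 5.
Since the pole(s) at s = 5 lie in the right half-plane, the system is unstable.

unstable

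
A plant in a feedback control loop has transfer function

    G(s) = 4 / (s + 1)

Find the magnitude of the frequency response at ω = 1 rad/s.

|G(j1)| ≈ 2.828

Substitute s = j1: numerator = 4, denominator = 1 + j1.
|G(j1)| = |4| / |1 + j1| = 4 / 1.4142 ≈ 2.828.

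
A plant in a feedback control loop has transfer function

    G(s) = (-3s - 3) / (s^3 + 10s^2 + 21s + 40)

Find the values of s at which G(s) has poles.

s = -1 + 2j, -1 - 2j, -8

The poles are the roots of the denominator s^3 + 10s^2 + 21s + 40 = 0.
Trying s = -8: the polynomial evaluates to 0, so (s + 8) is a factor.
Dividing out leaves s^2 + 2s + 5 = 0.
The quadratic formula then gives s = -1 ± 2j.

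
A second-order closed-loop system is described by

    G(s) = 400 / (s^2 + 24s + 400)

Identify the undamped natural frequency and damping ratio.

ωₙ = 20 rad/s, ζ = 0.6

Compare the denominator to the standard form s^2 + 2ζωₙs + ωₙ².
ωₙ² = 400, so ωₙ = 20 rad/s.
2ζωₙ = 24, so ζ = 24/(2·20) = 0.6.
With ζ = 0.6 the response is underdamped.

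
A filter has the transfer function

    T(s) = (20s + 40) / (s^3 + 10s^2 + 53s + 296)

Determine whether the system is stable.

stable

The denominator s^3 + 10s^2 + 53s + 296 factors as (s + 8)(s^2 + 2s + 37), giving poles at s = -8, -1 ± 6j.
Since all poles lie strictly in the left half-plane, the system is stable.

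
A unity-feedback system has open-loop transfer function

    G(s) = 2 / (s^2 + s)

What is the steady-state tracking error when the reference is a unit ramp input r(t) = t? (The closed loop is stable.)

G(s) has one pole at the origin.
This is a Type 1 system. Kv = lim_{s→0} s·G(s) = 2/1.
e_ss = 1/Kv = 1/(2) = 1/2 ≈ 0.5000.

e_ss = 0.5000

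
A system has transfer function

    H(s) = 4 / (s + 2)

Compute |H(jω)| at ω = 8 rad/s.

|H(j8)| ≈ 0.4851

Substitute s = j8: numerator = 4, denominator = 2 + j8.
|H(j8)| = |4| / |2 + j8| = 4 / 8.2462 ≈ 0.4851.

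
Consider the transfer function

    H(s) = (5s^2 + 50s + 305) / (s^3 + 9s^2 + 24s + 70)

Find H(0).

H(0) = 61/14 ≈ 4.357

Set s = 0: H(0) = (305) / (70) = 61/14.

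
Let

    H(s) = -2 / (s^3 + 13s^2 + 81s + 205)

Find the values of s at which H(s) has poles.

The poles are the roots of the denominator s^3 + 13s^2 + 81s + 205 = 0.
Trying s = -5: the polynomial evaluates to 0, so (s + 5) is a factor.
Dividing out leaves s^2 + 8s + 41 = 0.
The quadratic formula then gives s = -4 ± 5j.

s = -4 + 5j, -4 - 5j, -5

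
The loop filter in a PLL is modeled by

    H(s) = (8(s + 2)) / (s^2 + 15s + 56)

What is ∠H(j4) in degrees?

At s = j4: numerator = 16 + j32, denominator = 40 + j60.
∠H = ∠num − ∠den = 63.435° − (56.310°) = 7.125°.

∠H(j4) ≈ 7.125°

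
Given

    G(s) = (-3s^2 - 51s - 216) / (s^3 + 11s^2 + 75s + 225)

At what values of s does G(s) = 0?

Set the numerator to zero: -3s^2 - 51s - 216 = 0, i.e. -3·(s^2 + 17s + 72) = 0.
Factoring: (s + 9)(s + 8) = 0.

s = -9, -8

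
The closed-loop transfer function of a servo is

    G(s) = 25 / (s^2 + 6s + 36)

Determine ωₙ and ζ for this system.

ωₙ = 6 rad/s, ζ = 0.5

Compare the denominator to the standard form s^2 + 2ζωₙs + ωₙ².
ωₙ² = 36, so ωₙ = 6 rad/s.
2ζωₙ = 6, so ζ = 6/(2·6) = 0.5.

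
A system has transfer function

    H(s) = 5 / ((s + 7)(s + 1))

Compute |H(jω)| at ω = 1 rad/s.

|H(j1)| = 0.5000

Substitute s = j1: numerator = 5, denominator = 6 + j8.
|H(j1)| = |5| / |6 + j8| = 5 / 10 = 0.5000.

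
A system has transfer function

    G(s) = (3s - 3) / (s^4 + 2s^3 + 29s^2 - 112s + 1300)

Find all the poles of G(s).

s = 3 ± 4j, -4 ± 6j

The poles are the roots of the denominator s^4 + 2s^3 + 29s^2 - 112s + 1300 = 0.
No real roots exist; factor into two real quadratics: (s^2 - 6s + 25)(s^2 + 8s + 52) = 0.
Each quadratic gives a conjugate pair via the quadratic formula.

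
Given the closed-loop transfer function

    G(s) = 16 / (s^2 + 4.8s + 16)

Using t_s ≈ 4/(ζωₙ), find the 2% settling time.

Comparing s^2 + 4.8s + 16 to s^2 + 2ζωₙs + ωₙ²: ωₙ = 4 rad/s and ζ = 4.8/(2·4) = 0.6.
ζωₙ = 4.8/2 = 2.4, so t_s ≈ 4/(ζωₙ) = 4/2.4 ≈ 1.667 s.

t_s ≈ 1.667 s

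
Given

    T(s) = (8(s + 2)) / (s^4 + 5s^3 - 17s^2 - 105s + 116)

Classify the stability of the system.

unstable

The denominator s^4 + 5s^3 - 17s^2 - 105s + 116 factors as (s^2 + 10s + 29)(s - 4)(s - 1), giving poles at s = -5 + 2j, -5 - 2j, 4, 1.
Since the pole(s) at s = 4, 1 lie in the right half-plane, the system is unstable.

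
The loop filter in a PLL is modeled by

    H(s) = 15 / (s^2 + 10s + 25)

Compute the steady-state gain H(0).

H(0) = 3/5 ≈ 0.6000

Set s = 0: H(0) = (15) / (25) = 3/5.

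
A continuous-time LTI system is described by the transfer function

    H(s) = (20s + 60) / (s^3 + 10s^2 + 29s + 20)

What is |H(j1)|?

|H(j1)| ≈ 2.127

Substitute s = j1: numerator = 60 + j20, denominator = 10 + j28.
|H(j1)| = |60 + j20| / |10 + j28| = 63.246 / 29.732 ≈ 2.127.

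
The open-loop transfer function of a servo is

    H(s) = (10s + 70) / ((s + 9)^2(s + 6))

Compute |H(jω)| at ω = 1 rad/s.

Substitute s = j1: numerator = 70 + j10, denominator = 462 + j188.
|H(j1)| = |70 + j10| / |462 + j188| = 70.711 / 498.79 ≈ 0.1418.

|H(j1)| ≈ 0.1418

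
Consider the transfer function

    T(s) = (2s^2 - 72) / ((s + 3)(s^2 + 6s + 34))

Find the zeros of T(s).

Set the numerator to zero: 2s^2 - 72 = 0, i.e. 2·(s^2 - 36) = 0.
Factoring: (s - 6)(s + 6) = 0.

s = 6, -6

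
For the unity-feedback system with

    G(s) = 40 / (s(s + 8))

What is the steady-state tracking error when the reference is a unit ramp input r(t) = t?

e_ss = 0.2000

G(s) has one pole at the origin.
This is a Type 1 system. Kv = lim_{s→0} s·G(s) = 40/8 = 5.
e_ss = 1/Kv = 1/(5) = 1/5 ≈ 0.2000.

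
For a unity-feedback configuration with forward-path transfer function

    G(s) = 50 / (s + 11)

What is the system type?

Type 0

The denominator has no factor of s at the origin — no free integrator — so this is a Type 0 system.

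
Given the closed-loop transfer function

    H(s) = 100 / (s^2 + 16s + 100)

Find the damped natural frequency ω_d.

ω_d = 6 rad/s

Comparing s^2 + 16s + 100 to s^2 + 2ζωₙs + ωₙ²: ωₙ = 10 rad/s and ζ = 16/(2·10) = 0.8.
ζωₙ = 16/2 = 8, so ω_d = ωₙ√(1−ζ²) = √(ωₙ² − (ζωₙ)²) = √(100 − 8²) = √36 = 6 rad/s.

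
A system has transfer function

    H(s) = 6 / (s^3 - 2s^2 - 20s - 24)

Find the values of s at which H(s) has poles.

s = 6, -2, -2

The poles are the roots of the denominator s^3 - 2s^2 - 20s - 24 = 0.
Trying s = 6: the polynomial evaluates to 0, so (s - 6) is a factor.
Dividing out leaves s^2 + 4s + 4 = 0.
Factoring the quadratic: (s + 2)^2 = 0.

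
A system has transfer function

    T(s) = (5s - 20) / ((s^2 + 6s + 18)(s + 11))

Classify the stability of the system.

stable

The poles can be read from the denominator factors: s = -3 + 3j, -3 - 3j, -11.
Since all poles lie strictly in the left half-plane, the system is stable.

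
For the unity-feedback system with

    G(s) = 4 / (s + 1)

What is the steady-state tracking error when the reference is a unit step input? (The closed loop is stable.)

e_ss = 0.2000

G(s) has no poles at the origin.
This is a Type 0 system. Kp = lim_{s→0} G(s) = 4/1.
e_ss = 1/(1 + Kp) = 1/(1 + 4) = 1/5 ≈ 0.2000.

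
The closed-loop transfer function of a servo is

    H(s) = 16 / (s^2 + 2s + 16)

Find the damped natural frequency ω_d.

Comparing s^2 + 2s + 16 to s^2 + 2ζωₙs + ωₙ²: ωₙ = 4 rad/s and ζ = 2/(2·4) = 0.25.
ζωₙ = 2/2 = 1, so ω_d = ωₙ√(1−ζ²) = √(ωₙ² − (ζωₙ)²) = √(16 − 1²) = √15 ≈ 3.873 rad/s.

ω_d ≈ 3.873 rad/s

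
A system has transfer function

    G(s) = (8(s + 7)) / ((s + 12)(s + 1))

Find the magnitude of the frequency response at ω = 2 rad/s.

Substitute s = j2: numerator = 56 + j16, denominator = 8 + j26.
|G(j2)| = |56 + j16| / |8 + j26| = 58.241 / 27.203 ≈ 2.141.

|G(j2)| ≈ 2.141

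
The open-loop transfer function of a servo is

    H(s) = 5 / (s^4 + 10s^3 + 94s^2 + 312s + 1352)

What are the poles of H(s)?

The poles are the roots of the denominator s^4 + 10s^3 + 94s^2 + 312s + 1352 = 0.
No real roots exist; factor into two real quadratics: (s^2 + 8s + 52)(s^2 + 2s + 26) = 0.
Each quadratic gives a conjugate pair via the quadratic formula.

s = -4 ± 6j, -1 ± 5j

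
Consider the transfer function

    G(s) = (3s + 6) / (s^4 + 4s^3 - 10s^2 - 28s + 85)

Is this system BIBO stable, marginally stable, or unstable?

The denominator s^4 + 4s^3 - 10s^2 - 28s + 85 factors as (s^2 + 8s + 17)(s^2 - 4s + 5), giving poles at s = -4 + j, -4 - j, 2 + j, 2 - j.
Since the pole(s) at s = 2 + j, 2 - j lie in the right half-plane, the system is unstable.

unstable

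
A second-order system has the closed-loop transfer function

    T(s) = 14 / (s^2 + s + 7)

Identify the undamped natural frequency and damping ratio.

Compare the denominator to the standard form s^2 + 2ζωₙs + ωₙ².
ωₙ² = 7, so ωₙ = √7 ≈ 2.646 rad/s.
2ζωₙ = 1, so ζ = 1/(2·√7) ≈ 0.1890.

ωₙ ≈ 2.646 rad/s, ζ ≈ 0.1890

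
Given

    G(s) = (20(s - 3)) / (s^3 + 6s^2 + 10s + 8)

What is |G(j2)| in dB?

Substitute s = j2: numerator = -60 + j40, denominator = -16 + j12.
|G(j2)| = |-60 + j40| / |-16 + j12| = 72.111 / 20 ≈ 3.606.
In decibels: 20·log₁₀(3.606) ≈ 11.1 dB.

|G(j2)|_dB ≈ 11.1 dB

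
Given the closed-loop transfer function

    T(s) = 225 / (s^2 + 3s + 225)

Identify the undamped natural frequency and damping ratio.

Compare the denominator to the standard form s^2 + 2ζωₙs + ωₙ².
ωₙ² = 225, so ωₙ = 15 rad/s.
2ζωₙ = 3, so ζ = 3/(2·15) = 0.1.

ωₙ = 15 rad/s, ζ = 0.1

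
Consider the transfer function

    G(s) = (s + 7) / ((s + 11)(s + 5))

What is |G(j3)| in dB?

|G(j3)|_dB ≈ -18.8 dB

Substitute s = j3: numerator = 7 + j3, denominator = 46 + j48.
|G(j3)| = |7 + j3| / |46 + j48| = 7.6158 / 66.483 ≈ 0.1146.
In decibels: 20·log₁₀(0.1146) ≈ -18.8 dB.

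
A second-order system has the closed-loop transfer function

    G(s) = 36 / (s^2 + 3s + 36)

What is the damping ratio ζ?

Compare the denominator to the standard form s^2 + 2ζωₙs + ωₙ².
ωₙ² = 36, so ωₙ = 6 rad/s.
2ζωₙ = 3, so ζ = 3/(2·6) = 0.25.

ζ = 0.25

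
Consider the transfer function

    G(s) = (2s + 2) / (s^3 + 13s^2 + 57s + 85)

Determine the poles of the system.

The poles are the roots of the denominator s^3 + 13s^2 + 57s + 85 = 0.
Trying s = -5: the polynomial evaluates to 0, so (s + 5) is a factor.
Dividing out leaves s^2 + 8s + 17 = 0.
The quadratic formula then gives s = -4 ± 1j.

s = -4 + j, -4 - j, -5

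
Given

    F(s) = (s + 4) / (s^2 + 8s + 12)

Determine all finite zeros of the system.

Set the numerator to zero: s + 4 = 0.
So s = -4.

s = -4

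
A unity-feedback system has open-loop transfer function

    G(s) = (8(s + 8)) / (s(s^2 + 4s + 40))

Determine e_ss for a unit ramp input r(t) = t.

G(s) has one pole at the origin.
This is a Type 1 system. Kv = lim_{s→0} s·G(s) = 64/40 = 8/5.
e_ss = 1/Kv = 1/(8/5) = 5/8 ≈ 0.6250.

e_ss = 0.6250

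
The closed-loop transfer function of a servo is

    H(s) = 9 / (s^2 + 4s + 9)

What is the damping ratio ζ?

ζ ≈ 0.6667

Compare the denominator to the standard form s^2 + 2ζωₙs + ωₙ².
ωₙ² = 9, so ωₙ = 3 rad/s.
2ζωₙ = 4, so ζ = 4/(2·3) ≈ 0.6667.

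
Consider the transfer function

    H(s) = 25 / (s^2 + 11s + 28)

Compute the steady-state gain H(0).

Set s = 0: H(0) = (25) / (28) = 25/28.

H(0) = 25/28 ≈ 0.8929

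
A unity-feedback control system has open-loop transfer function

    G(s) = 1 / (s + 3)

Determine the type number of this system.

Type 0

The denominator has no factor of s at the origin — no free integrator — so this is a Type 0 system.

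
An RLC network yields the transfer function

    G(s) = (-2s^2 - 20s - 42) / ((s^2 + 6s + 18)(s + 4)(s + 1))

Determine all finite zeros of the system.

s = -3, -7

Set the numerator to zero: -2s^2 - 20s - 42 = 0, i.e. -2·(s^2 + 10s + 21) = 0.
Factoring: (s + 3)(s + 7) = 0.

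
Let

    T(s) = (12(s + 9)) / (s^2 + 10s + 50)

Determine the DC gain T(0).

T(0) = 54/25 ≈ 2.160

At s = 0 each factor (s + a) contributes a and each (s^2 + bs + c) contributes c.
T(0) = 12·(9) / ((50)) = 108/50 = 54/25.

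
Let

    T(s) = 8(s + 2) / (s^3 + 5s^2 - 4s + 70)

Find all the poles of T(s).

The poles are the roots of the denominator s^3 + 5s^2 - 4s + 70 = 0.
Trying s = -7: the polynomial evaluates to 0, so (s + 7) is a factor.
Dividing out leaves s^2 - 2s + 10 = 0.
The quadratic formula then gives s = 1 ± 3j.

s = 1 ± 3j, -7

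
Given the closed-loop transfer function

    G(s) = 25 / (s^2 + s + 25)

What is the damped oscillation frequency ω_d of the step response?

ω_d ≈ 4.975 rad/s

Comparing s^2 + s + 25 to s^2 + 2ζωₙs + ωₙ²: ωₙ = 5 rad/s and ζ = 1/(2·5) = 0.1.
ζωₙ = 1/2 = 0.5, so ω_d = ωₙ√(1−ζ²) = √(ωₙ² − (ζωₙ)²) = √(25 − 0.5²) = √24.75 ≈ 4.975 rad/s.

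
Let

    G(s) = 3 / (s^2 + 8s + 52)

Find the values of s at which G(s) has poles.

s = -4 + 6j, -4 - 6j

The poles are the roots of the denominator s^2 + 8s + 52 = 0.
Using the quadratic formula: s = (-8 ± √(-144))/2 = -4 ± 6j.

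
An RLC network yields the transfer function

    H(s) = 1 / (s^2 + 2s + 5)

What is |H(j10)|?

Substitute s = j10: numerator = 1, denominator = -95 + j20.
|H(j10)| = |1| / |-95 + j20| = 1 / 97.082 ≈ 0.01030.

|H(j10)| ≈ 0.01030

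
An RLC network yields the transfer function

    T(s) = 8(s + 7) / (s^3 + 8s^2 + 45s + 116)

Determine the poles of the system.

s = -2 ± 5j, -4

The poles are the roots of the denominator s^3 + 8s^2 + 45s + 116 = 0.
Trying s = -4: the polynomial evaluates to 0, so (s + 4) is a factor.
Dividing out leaves s^2 + 4s + 29 = 0.
The quadratic formula then gives s = -2 ± 5j.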